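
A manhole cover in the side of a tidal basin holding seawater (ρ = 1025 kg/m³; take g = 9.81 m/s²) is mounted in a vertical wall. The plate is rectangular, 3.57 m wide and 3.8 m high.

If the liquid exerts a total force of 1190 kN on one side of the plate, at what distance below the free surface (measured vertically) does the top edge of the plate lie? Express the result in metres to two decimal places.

γ = ρg = 1025 × 9.81 / 1000 = 10.05525 kN/m³.
A = 3.57 × 3.8 = 13.566 m².
From F = γ·h_c·A, the centroid depth is h_c = 1190/(10.05525 × 13.566) = 8.72373 m.
The centroid lies 3.8/2 = 1.9 m below the top edge, so the top edge sits at h_top = 8.72373 − 1.9 = 6.82373 m below the surface.

d_top ≈ 6.82 m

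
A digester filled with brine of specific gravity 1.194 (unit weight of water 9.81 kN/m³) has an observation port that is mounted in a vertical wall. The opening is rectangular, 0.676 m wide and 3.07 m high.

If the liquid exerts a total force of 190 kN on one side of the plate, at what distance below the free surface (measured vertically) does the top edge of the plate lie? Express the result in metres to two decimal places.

γ = 1.194 × 9.81 = 11.71314 kN/m³.
A = 0.676 × 3.07 = 2.07532 m².
From F = γ·h_c·A, the centroid depth is h_c = 190/(11.71314 × 2.07532) = 7.81619 m.
The centroid lies 3.07/2 = 1.535 m below the top edge, so the top edge sits at h_top = 7.81619 − 1.535 = 6.28119 m below the surface.

d_top ≈ 6.28 m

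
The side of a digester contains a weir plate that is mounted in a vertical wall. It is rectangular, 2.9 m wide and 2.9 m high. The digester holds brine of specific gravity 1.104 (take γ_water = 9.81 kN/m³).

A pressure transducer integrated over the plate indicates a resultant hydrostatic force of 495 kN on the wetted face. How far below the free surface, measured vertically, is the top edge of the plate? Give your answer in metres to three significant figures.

γ = 1.104 × 9.81 = 10.83024 kN/m³.
A = 2.9 × 2.9 = 8.41 m².
From F = γ·h_c·A, the centroid depth is h_c = 495/(10.83024 × 8.41) = 5.43464 m.
The centroid lies 2.9/2 = 1.45 m below the top edge, so the top edge sits at h_top = 5.43464 − 1.45 = 3.98464 m below the surface.

d_top ≈ 3.98 m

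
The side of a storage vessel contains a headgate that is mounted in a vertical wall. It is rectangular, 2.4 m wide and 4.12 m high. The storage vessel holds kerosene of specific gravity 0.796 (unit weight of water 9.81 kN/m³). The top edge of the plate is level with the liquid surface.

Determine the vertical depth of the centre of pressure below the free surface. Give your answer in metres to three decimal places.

h_p = 2.747 m

γ = 0.796 × 9.81 = 7.80876 kN/m³.
The centroid lies 4.12/2 = 2.06 m below the top edge, so the centroid depth is h_c = 2.06 m.
A = 2.4 × 4.12 = 9.888 m².
Resultant F = γ·h_c·A = 7.80876 × 2.06 × 9.888 = 159.059 kN.
I_c = b·h³/12 = 2.4 × 4.12³/12 = 13.9869 m⁴.
Centre of pressure: y_p = y_c + I_c/(y_c·A) = 2.06 + 13.9869/(2.06 × 9.888) = 2.06 + 0.686666 = 2.74667 m along the plane.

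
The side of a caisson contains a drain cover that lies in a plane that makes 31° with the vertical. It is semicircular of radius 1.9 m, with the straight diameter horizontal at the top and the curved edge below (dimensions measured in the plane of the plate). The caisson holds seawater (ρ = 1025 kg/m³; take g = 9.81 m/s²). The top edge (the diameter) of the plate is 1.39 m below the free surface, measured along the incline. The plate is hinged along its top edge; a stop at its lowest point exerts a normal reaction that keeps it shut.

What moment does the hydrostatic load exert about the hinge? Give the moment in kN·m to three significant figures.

γ = ρg = 1025 × 9.81 / 1000 = 10.05525 kN/m³.
The plate makes 31° with the vertical, i.e. θ = 90° − 31° = 59° to the horizontal. Measuring y along the incline from the free-surface line, vertical depth h = y·sinθ with sinθ = 0.857167.
The centroid of a semicircle lies 4r/(3π) = 0.806385 m from the diameter, here below the top edge, so y_c = 1.39 + 0.806385 = 2.19638 m and h_c = 2.19638 × 0.857167 = 1.88266 m.
A = πr²/2 = π × 1.9²/2 = 5.67057 m².
Resultant F = γ·h_c·A = 10.05525 × 1.88266 × 5.67057 = 107.347 kN.
I_c = (π/8 − 8/(9π))·r⁴ = 0.109757 × 1.9⁴ = 1.43036 m⁴.
Centre of pressure: y_p = y_c + I_c/(y_c·A) = 2.19638 + 1.43036/(2.19638 × 5.67057) = 2.19638 + 0.114845 = 2.31122 m along the plane.
The resultant acts 0.806385 + 0.114845 = 0.92123 m (along the plate) below the hinge at the top edge, so the moment about the hinge is M = F × 0.92123 = 107.347 × 0.92123 = 98.8913 kN·m.

M ≈ 98.9 kN·m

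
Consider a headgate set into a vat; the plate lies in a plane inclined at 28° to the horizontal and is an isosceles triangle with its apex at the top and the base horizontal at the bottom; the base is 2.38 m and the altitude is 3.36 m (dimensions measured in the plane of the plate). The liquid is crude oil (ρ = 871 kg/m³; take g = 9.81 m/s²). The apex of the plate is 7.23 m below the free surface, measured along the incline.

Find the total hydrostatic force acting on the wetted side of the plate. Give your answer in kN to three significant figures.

F ≈ 152 kN

γ = ρg = 871 × 9.81 / 1000 = 8.54451 kN/m³.
Let θ = 28° be the plate's angle to the horizontal; measure y along the incline from where the plane meets the free surface. Vertical depth h = y·sinθ with sinθ = 0.469472.
With the apex up, the centroid sits 2h/3 = 2 × 3.36/3 = 2.24 m below the apex, so y_c = 7.23 + 2.24 = 9.47 m and h_c = 9.47 × 0.469472 = 4.4459 m.
A = ½ × 2.38 × 3.36 = 3.9984 m².
Resultant F = γ·h_c·A = 8.54451 × 4.4459 × 3.9984 = 151.891 kN.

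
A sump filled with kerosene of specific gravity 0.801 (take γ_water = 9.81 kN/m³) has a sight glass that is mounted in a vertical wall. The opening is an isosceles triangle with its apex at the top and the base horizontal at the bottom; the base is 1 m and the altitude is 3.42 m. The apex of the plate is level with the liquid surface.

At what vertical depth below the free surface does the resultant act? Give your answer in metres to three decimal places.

h_p = 2.565 m

γ = 0.801 × 9.81 = 7.85781 kN/m³.
With the apex up, the centroid sits 2h/3 = 2 × 3.42/3 = 2.28 m below the apex, so the centroid depth is h_c = 2.28 m.
A = ½ × 1 × 3.42 = 1.71 m².
Resultant F = γ·h_c·A = 7.85781 × 2.28 × 1.71 = 30.636 kN.
I_c = b·h³/36 = 1 × 3.42³/36 = 1.11116 m⁴.
Centre of pressure: y_p = y_c + I_c/(y_c·A) = 2.28 + 1.11116/(2.28 × 1.71) = 2.28 + 0.285001 = 2.565 m along the plane.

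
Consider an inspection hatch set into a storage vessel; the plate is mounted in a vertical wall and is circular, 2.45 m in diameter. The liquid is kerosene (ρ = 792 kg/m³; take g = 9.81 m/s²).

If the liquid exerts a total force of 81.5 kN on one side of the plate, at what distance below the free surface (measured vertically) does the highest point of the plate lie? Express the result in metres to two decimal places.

γ = ρg = 792 × 9.81 / 1000 = 7.76952 kN/m³.
A = π(1.225)² = 4.71435 m².
From F = γ·h_c·A, the centroid depth is h_c = 81.5/(7.76952 × 4.71435) = 2.22506 m.
The centroid is at the centre, 1.225 m below the top of the plate, so the highest point sits at h_top = 2.22506 − 1.225 = 1.00006 m below the surface.

d_top ≈ 1.00 m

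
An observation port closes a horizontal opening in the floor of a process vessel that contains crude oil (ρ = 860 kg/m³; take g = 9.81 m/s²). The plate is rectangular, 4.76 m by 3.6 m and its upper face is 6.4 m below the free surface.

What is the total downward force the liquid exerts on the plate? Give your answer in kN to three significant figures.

F ≈ 925 kN

γ = ρg = 860 × 9.81 / 1000 = 8.4366 kN/m³.
The plate is horizontal, so pressure is uniform at p = γ·h = 8.4366 × 6.4 = 53.9942 kN/m².
A = 4.76 × 3.6 = 17.136 m².
F = p·A = 53.9942 × 17.136 = 925.245 kN.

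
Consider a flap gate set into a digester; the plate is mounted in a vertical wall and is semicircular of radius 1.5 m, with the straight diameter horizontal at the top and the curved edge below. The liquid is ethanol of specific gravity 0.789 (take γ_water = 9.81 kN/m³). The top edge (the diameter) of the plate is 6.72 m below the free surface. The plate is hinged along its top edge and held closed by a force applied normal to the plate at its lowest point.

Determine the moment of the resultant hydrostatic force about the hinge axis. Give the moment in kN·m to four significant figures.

M ≈ 132.4 kN·m

γ = 0.789 × 9.81 = 7.74009 kN/m³.
The centroid of a semicircle lies 4r/(3π) = 0.63662 m from the diameter, here below the top edge, so the centroid depth is h_c = 6.72 + 0.63662 = 7.35662 m.
A = πr²/2 = π × 1.5²/2 = 3.53429 m².
Resultant F = γ·h_c·A = 7.74009 × 7.35662 × 3.53429 = 201.246 kN.
I_c = (π/8 − 8/(9π))·r⁴ = 0.109757 × 1.5⁴ = 0.555645 m⁴.
Centre of pressure: y_p = y_c + I_c/(y_c·A) = 7.35662 + 0.555645/(7.35662 × 3.53429) = 7.35662 + 0.0213706 = 7.37799 m along the plane.
The resultant acts 0.63662 + 0.0213706 = 0.657991 m (along the plate) below the hinge at the top edge, so the moment about the hinge is M = F × 0.657991 = 201.246 × 0.657991 = 132.418 kN·m.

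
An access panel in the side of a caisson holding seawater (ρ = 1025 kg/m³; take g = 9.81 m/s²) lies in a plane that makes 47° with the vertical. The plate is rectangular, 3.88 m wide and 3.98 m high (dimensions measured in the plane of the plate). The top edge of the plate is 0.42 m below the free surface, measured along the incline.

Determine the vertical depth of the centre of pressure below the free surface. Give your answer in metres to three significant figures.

γ = ρg = 1025 × 9.81 / 1000 = 10.05525 kN/m³.
The plate makes 47° with the vertical, i.e. θ = 90° − 47° = 43° to the horizontal. Measuring y along the incline from the free-surface line, vertical depth h = y·sinθ with sinθ = 0.681998.
The centroid lies 3.98/2 = 1.99 m below the top edge, so y_c = 0.42 + 1.99 = 2.41 m and h_c = 2.41 × 0.681998 = 1.64362 m.
A = 3.88 × 3.98 = 15.4424 m².
Resultant F = γ·h_c·A = 10.05525 × 1.64362 × 15.4424 = 255.217 kN.
I_c = b·h³/12 = 3.88 × 3.98³/12 = 20.3845 m⁴.
Centre of pressure: y_p = y_c + I_c/(y_c·A) = 2.41 + 20.3845/(2.41 × 15.4424) = 2.41 + 0.547732 = 2.95773 m along the plane.
Vertically, h_p = y_p·sinθ = 2.95773 × 0.681998 = 2.01717 m.

h_p = 2.02 m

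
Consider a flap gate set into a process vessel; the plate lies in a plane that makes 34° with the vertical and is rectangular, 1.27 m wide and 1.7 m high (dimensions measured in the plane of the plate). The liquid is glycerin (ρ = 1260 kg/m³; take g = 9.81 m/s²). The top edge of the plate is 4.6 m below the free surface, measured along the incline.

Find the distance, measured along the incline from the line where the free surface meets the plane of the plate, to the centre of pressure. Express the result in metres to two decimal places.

γ = ρg = 1260 × 9.81 / 1000 = 12.3606 kN/m³.
The plate makes 34° with the vertical, i.e. θ = 90° − 34° = 56° to the horizontal. Measuring y along the incline from the free-surface line, vertical depth h = y·sinθ with sinθ = 0.829038.
The centroid lies 1.7/2 = 0.85 m below the top edge, so y_c = 4.6 + 0.85 = 5.45 m and h_c = 5.45 × 0.829038 = 4.51826 m.
A = 1.27 × 1.7 = 2.159 m².
Resultant F = γ·h_c·A = 12.3606 × 4.51826 × 2.159 = 120.577 kN.
I_c = b·h³/12 = 1.27 × 1.7³/12 = 0.519959 m⁴.
Centre of pressure: y_p = y_c + I_c/(y_c·A) = 5.45 + 0.519959/(5.45 × 2.159) = 5.45 + 0.0441896 = 5.49419 m along the plane.

y_p = 5.49 m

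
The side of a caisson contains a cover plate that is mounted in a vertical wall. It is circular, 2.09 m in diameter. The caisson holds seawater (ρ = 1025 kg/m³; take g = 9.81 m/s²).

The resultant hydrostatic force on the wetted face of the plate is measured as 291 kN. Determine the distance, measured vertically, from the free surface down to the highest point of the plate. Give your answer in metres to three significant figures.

γ = ρg = 1025 × 9.81 / 1000 = 10.05525 kN/m³.
A = π(1.045)² = 3.4307 m².
From F = γ·h_c·A, the centroid depth is h_c = 291/(10.05525 × 3.4307) = 8.43563 m.
The centroid is at the centre, 1.045 m below the top of the plate, so the highest point sits at h_top = 8.43563 − 1.045 = 7.39063 m below the surface.

d_top ≈ 7.39 m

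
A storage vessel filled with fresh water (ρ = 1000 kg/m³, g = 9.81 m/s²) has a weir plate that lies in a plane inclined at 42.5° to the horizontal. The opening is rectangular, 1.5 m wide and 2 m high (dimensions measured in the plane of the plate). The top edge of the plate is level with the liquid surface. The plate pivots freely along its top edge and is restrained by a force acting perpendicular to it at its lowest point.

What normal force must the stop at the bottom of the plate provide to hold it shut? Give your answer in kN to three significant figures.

P ≈ 13.3 kN

γ = ρg = 1000 × 9.81 = 9810 N/m³ = 9.81 kN/m³.
Let θ = 42.5° be the plate's angle to the horizontal; measure y along the incline from where the plane meets the free surface. Vertical depth h = y·sinθ with sinθ = 0.675590.
The centroid lies 2/2 = 1 m below the top edge, so y_c = 1 m and h_c = 1 × 0.675590 = 0.67559 m.
A = 1.5 × 2 = 3 m².
Resultant F = γ·h_c·A = 9.81 × 0.67559 × 3 = 19.8826 kN.
I_c = b·h³/12 = 1.5 × 2³/12 = 1 m⁴.
Centre of pressure: y_p = y_c + I_c/(y_c·A) = 1 + 1/(1 × 3) = 1 + 0.333333 = 1.33333 m along the plane.
The resultant acts 1 + 0.333333 = 1.33333 m (along the plate) below the hinge at the top edge, so the moment about the hinge is M = F × 1.33333 = 19.8826 × 1.33333 = 26.5101 kN·m.
A normal force at the bottom, 2 m from the hinge, must supply this moment: P = 26.5101/2 = 13.2551 kN.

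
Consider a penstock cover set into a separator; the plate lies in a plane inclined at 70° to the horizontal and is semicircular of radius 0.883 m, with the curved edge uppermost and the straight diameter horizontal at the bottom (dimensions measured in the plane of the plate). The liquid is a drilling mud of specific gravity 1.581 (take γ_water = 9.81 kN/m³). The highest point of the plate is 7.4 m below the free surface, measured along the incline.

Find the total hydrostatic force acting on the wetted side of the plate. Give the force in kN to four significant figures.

F ≈ 141.2 kN

γ = 1.581 × 9.81 = 15.50961 kN/m³.
Let θ = 70° be the plate's angle to the horizontal; measure y along the incline from where the plane meets the free surface. Vertical depth h = y·sinθ with sinθ = 0.939693.
The centroid lies 4r/(3π) = 0.374757 m above the diameter, so r − 4r/(3π) = 0.883 − 0.374757 = 0.508243 m below the topmost point, so y_c = 7.4 + 0.508243 = 7.90824 m and h_c = 7.90824 × 0.939693 = 7.43132 m.
A = πr²/2 = π × 0.883²/2 = 1.22473 m².
Resultant F = γ·h_c·A = 15.50961 × 7.43132 × 1.22473 = 141.159 kN.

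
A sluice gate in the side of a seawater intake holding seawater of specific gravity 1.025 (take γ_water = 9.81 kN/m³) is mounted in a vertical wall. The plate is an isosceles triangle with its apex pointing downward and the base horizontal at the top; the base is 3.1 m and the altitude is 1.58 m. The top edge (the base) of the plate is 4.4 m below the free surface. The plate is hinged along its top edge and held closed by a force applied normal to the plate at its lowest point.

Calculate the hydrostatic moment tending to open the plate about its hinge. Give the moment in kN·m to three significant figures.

γ = 1.025 × 9.81 = 10.05525 kN/m³.
With the apex down, the centroid sits h/3 = 1.58/3 = 0.526667 m below the base (the top edge), so the centroid depth is h_c = 4.4 + 0.526667 = 4.92667 m.
A = ½ × 3.1 × 1.58 = 2.449 m².
Resultant F = γ·h_c·A = 10.05525 × 4.92667 × 2.449 = 121.321 kN.
I_c = b·h³/36 = 3.1 × 1.58³/36 = 0.339649 m⁴.
Centre of pressure: y_p = y_c + I_c/(y_c·A) = 4.92667 + 0.339649/(4.92667 × 2.449) = 4.92667 + 0.0281506 = 4.95482 m along the plane.
The resultant acts 0.526667 + 0.0281506 = 0.554818 m (along the plate) below the hinge at the top edge, so the moment about the hinge is M = F × 0.554818 = 121.321 × 0.554818 = 67.3111 kN·m.

M ≈ 67.3 kN·m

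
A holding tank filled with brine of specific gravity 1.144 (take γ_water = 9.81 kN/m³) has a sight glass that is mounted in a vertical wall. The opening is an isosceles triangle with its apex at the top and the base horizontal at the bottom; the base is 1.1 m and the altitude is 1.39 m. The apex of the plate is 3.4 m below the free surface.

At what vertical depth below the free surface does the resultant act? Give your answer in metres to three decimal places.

h_p = 4.351 m

γ = 1.144 × 9.81 = 11.22264 kN/m³.
With the apex up, the centroid sits 2h/3 = 2 × 1.39/3 = 0.926667 m below the apex, so the centroid depth is h_c = 3.4 + 0.926667 = 4.32667 m.
A = ½ × 1.1 × 1.39 = 0.7645 m².
Resultant F = γ·h_c·A = 11.22264 × 4.32667 × 0.7645 = 37.1216 kN.
I_c = b·h³/36 = 1.1 × 1.39³/36 = 0.0820606 m⁴.
Centre of pressure: y_p = y_c + I_c/(y_c·A) = 4.32667 + 0.0820606/(4.32667 × 0.7645) = 4.32667 + 0.0248087 = 4.35148 m along the plane.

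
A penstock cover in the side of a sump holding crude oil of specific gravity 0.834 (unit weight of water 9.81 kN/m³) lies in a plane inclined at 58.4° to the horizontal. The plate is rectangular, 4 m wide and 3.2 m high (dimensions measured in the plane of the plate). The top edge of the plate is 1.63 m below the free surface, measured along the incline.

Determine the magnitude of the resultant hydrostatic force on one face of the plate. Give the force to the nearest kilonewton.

γ = 0.834 × 9.81 = 8.18154 kN/m³.
Let θ = 58.4° be the plate's angle to the horizontal; measure y along the incline from where the plane meets the free surface. Vertical depth h = y·sinθ with sinθ = 0.851727.
The centroid lies 3.2/2 = 1.6 m below the top edge, so y_c = 1.63 + 1.6 = 3.23 m and h_c = 3.23 × 0.851727 = 2.75108 m.
A = 4 × 3.2 = 12.8 m².
Resultant F = γ·h_c·A = 8.18154 × 2.75108 × 12.8 = 288.103 kN.

F ≈ 288 kN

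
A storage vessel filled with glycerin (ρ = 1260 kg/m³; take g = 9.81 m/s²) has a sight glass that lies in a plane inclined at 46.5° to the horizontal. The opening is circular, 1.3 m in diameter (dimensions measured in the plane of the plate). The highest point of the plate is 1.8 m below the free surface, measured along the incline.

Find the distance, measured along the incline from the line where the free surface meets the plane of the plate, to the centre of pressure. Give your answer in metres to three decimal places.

y_p = 2.493 m

γ = ρg = 1260 × 9.81 / 1000 = 12.3606 kN/m³.
Let θ = 46.5° be the plate's angle to the horizontal; measure y along the incline from where the plane meets the free surface. Vertical depth h = y·sinθ with sinθ = 0.725374.
The centroid is at the centre, 0.65 m below the top of the plate, so y_c = 1.8 + 0.65 = 2.45 m and h_c = 2.45 × 0.725374 = 1.77717 m.
A = π(0.65)² = 1.32732 m².
Resultant F = γ·h_c·A = 12.3606 × 1.77717 × 1.32732 = 29.1571 kN.
I_c = πr⁴/4 = π × 0.65⁴/4 = 0.140198 m⁴.
Centre of pressure: y_p = y_c + I_c/(y_c·A) = 2.45 + 0.140198/(2.45 × 1.32732) = 2.45 + 0.0431122 = 2.49311 m along the plane.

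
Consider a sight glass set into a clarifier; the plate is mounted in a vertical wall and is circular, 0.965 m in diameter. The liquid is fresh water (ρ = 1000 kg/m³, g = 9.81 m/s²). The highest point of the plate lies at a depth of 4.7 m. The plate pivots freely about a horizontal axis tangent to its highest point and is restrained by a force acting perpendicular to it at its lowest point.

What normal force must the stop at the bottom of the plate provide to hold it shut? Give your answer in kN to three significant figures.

P ≈ 19.0 kN

γ = ρg = 1000 × 9.81 = 9810 N/m³ = 9.81 kN/m³.
The centroid is at the centre, 0.4825 m below the top of the plate, so the centroid depth is h_c = 4.7 + 0.4825 = 5.1825 m.
A = π(0.4825)² = 0.731382 m².
Resultant F = γ·h_c·A = 9.81 × 5.1825 × 0.731382 = 37.1837 kN.
I_c = πr⁴/4 = π × 0.4825⁴/4 = 0.0425676 m⁴.
Centre of pressure: y_p = y_c + I_c/(y_c·A) = 5.1825 + 0.0425676/(5.1825 × 0.731382) = 5.1825 + 0.0112304 = 5.19373 m along the plane.
The resultant acts 0.4825 + 0.0112304 = 0.49373 m (along the plate) below the hinge at the top edge, so the moment about the hinge is M = F × 0.49373 = 37.1837 × 0.49373 = 18.3587 kN·m.
A normal force at the bottom, 0.965 m from the hinge, must supply this moment: P = 18.3587/0.965 = 19.0246 kN.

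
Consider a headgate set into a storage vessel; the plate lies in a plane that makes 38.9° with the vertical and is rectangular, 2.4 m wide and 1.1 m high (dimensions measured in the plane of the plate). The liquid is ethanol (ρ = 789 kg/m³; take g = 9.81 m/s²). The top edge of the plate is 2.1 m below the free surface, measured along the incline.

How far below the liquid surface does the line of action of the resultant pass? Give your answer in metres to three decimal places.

γ = ρg = 789 × 9.81 / 1000 = 7.74009 kN/m³.
The plate makes 38.9° with the vertical, i.e. θ = 90° − 38.9° = 51.1° to the horizontal. Measuring y along the incline from the free-surface line, vertical depth h = y·sinθ with sinθ = 0.778243.
The centroid lies 1.1/2 = 0.55 m below the top edge, so y_c = 2.1 + 0.55 = 2.65 m and h_c = 2.65 × 0.778243 = 2.06234 m.
A = 2.4 × 1.1 = 2.64 m².
Resultant F = γ·h_c·A = 7.74009 × 2.06234 × 2.64 = 42.1415 kN.
I_c = b·h³/12 = 2.4 × 1.1³/12 = 0.2662 m⁴.
Centre of pressure: y_p = y_c + I_c/(y_c·A) = 2.65 + 0.2662/(2.65 × 2.64) = 2.65 + 0.0380503 = 2.68805 m along the plane.
Vertically, h_p = y_p·sinθ = 2.68805 × 0.778243 = 2.09196 m.

h_p = 2.092 m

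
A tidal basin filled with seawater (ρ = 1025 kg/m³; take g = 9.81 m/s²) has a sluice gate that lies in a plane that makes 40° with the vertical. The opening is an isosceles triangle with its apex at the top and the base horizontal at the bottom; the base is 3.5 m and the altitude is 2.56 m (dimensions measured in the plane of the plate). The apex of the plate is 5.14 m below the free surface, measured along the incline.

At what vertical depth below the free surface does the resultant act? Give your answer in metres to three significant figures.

γ = ρg = 1025 × 9.81 / 1000 = 10.05525 kN/m³.
The plate makes 40° with the vertical, i.e. θ = 90° − 40° = 50° to the horizontal. Measuring y along the incline from the free-surface line, vertical depth h = y·sinθ with sinθ = 0.766044.
With the apex up, the centroid sits 2h/3 = 2 × 2.56/3 = 1.70667 m below the apex, so y_c = 5.14 + 1.70667 = 6.84667 m and h_c = 6.84667 × 0.766044 = 5.24485 m.
A = ½ × 3.5 × 2.56 = 4.48 m².
Resultant F = γ·h_c·A = 10.05525 × 5.24485 × 4.48 = 236.267 kN.
I_c = b·h³/36 = 3.5 × 2.56³/36 = 1.63112 m⁴.
Centre of pressure: y_p = y_c + I_c/(y_c·A) = 6.84667 + 1.63112/(6.84667 × 4.48) = 6.84667 + 0.0531776 = 6.89985 m along the plane.
Vertically, h_p = y_p·sinθ = 6.89985 × 0.766044 = 5.28559 m.

h_p = 5.29 m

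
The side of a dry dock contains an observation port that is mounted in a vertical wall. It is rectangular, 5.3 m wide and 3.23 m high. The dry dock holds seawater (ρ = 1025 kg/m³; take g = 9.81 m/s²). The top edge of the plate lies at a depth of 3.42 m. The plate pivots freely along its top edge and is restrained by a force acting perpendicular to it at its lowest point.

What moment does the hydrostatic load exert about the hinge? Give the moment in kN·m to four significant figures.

M ≈ 1549 kN·m

γ = ρg = 1025 × 9.81 / 1000 = 10.05525 kN/m³.
The centroid lies 3.23/2 = 1.615 m below the top edge, so the centroid depth is h_c = 3.42 + 1.615 = 5.035 m.
A = 5.3 × 3.23 = 17.119 m².
Resultant F = γ·h_c·A = 10.05525 × 5.035 × 17.119 = 866.704 kN.
I_c = b·h³/12 = 5.3 × 3.23³/12 = 14.8834 m⁴.
Centre of pressure: y_p = y_c + I_c/(y_c·A) = 5.035 + 14.8834/(5.035 × 17.119) = 5.035 + 0.172673 = 5.20767 m along the plane.
The resultant acts 1.615 + 0.172673 = 1.78767 m (along the plate) below the hinge at the top edge, so the moment about the hinge is M = F × 1.78767 = 866.704 × 1.78767 = 1549.38 kN·m.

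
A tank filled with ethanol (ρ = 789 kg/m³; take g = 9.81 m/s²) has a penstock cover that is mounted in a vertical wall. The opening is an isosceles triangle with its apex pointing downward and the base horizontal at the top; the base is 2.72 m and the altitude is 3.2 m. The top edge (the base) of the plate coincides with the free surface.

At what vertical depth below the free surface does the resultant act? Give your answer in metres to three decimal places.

h_p = 1.600 m

γ = ρg = 789 × 9.81 / 1000 = 7.74009 kN/m³.
With the apex down, the centroid sits h/3 = 3.2/3 = 1.06667 m below the base (the top edge), so the centroid depth is h_c = 1.06667 m.
A = ½ × 2.72 × 3.2 = 4.352 m².
Resultant F = γ·h_c·A = 7.74009 × 1.06667 × 4.352 = 35.9306 kN.
I_c = b·h³/36 = 2.72 × 3.2³/36 = 2.4758 m⁴.
Centre of pressure: y_p = y_c + I_c/(y_c·A) = 1.06667 + 2.4758/(1.06667 × 4.352) = 1.06667 + 0.533331 = 1.6 m along the plane.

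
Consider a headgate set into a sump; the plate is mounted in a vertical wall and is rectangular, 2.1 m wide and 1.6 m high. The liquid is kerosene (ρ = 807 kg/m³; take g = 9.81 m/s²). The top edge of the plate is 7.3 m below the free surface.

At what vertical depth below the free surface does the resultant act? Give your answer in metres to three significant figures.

γ = ρg = 807 × 9.81 / 1000 = 7.91667 kN/m³.
The centroid lies 1.6/2 = 0.8 m below the top edge, so the centroid depth is h_c = 7.3 + 0.8 = 8.1 m.
A = 2.1 × 1.6 = 3.36 m².
Resultant F = γ·h_c·A = 7.91667 × 8.1 × 3.36 = 215.46 kN.
I_c = b·h³/12 = 2.1 × 1.6³/12 = 0.7168 m⁴.
Centre of pressure: y_p = y_c + I_c/(y_c·A) = 8.1 + 0.7168/(8.1 × 3.36) = 8.1 + 0.0263374 = 8.12634 m along the plane.

h_p = 8.13 m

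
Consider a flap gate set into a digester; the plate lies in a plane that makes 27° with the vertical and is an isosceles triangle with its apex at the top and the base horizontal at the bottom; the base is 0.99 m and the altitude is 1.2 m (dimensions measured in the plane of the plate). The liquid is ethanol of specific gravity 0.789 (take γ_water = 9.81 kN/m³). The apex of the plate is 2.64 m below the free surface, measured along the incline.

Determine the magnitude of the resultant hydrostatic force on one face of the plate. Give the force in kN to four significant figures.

F ≈ 14.09 kN

γ = 0.789 × 9.81 = 7.74009 kN/m³.
The plate makes 27° with the vertical, i.e. θ = 90° − 27° = 63° to the horizontal. Measuring y along the incline from the free-surface line, vertical depth h = y·sinθ with sinθ = 0.891007.
With the apex up, the centroid sits 2h/3 = 2 × 1.2/3 = 0.8 m below the apex, so y_c = 2.64 + 0.8 = 3.44 m and h_c = 3.44 × 0.891007 = 3.06506 m.
A = ½ × 0.99 × 1.2 = 0.594 m².
Resultant F = γ·h_c·A = 7.74009 × 3.06506 × 0.594 = 14.092 kN.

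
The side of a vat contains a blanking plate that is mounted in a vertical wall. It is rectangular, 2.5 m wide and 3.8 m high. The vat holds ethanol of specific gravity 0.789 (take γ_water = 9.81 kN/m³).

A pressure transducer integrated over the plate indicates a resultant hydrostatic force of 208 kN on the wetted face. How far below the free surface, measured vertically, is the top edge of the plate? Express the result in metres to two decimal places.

d_top ≈ 0.93 m

γ = 0.789 × 9.81 = 7.74009 kN/m³.
A = 2.5 × 3.8 = 9.5 m².
From F = γ·h_c·A, the centroid depth is h_c = 208/(7.74009 × 9.5) = 2.82874 m.
The centroid lies 3.8/2 = 1.9 m below the top edge, so the top edge sits at h_top = 2.82874 − 1.9 = 0.92874 m below the surface.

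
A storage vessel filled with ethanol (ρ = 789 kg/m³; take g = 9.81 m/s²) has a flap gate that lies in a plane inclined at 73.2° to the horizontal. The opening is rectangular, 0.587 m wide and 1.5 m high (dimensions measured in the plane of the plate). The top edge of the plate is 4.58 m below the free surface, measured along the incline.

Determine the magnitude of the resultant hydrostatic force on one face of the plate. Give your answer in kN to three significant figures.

γ = ρg = 789 × 9.81 / 1000 = 7.74009 kN/m³.
Let θ = 73.2° be the plate's angle to the horizontal; measure y along the incline from where the plane meets the free surface. Vertical depth h = y·sinθ with sinθ = 0.957319.
The centroid lies 1.5/2 = 0.75 m below the top edge, so y_c = 4.58 + 0.75 = 5.33 m and h_c = 5.33 × 0.957319 = 5.10251 m.
A = 0.587 × 1.5 = 0.8805 m².
Resultant F = γ·h_c·A = 7.74009 × 5.10251 × 0.8805 = 34.7744 kN.

F ≈ 34.8 kN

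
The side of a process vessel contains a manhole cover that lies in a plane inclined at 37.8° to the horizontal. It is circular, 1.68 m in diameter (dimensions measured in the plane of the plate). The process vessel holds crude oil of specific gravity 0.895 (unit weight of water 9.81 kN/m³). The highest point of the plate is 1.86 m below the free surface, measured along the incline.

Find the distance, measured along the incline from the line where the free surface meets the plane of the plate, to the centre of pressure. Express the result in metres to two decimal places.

y_p = 2.77 m

γ = 0.895 × 9.81 = 8.77995 kN/m³.
Let θ = 37.8° be the plate's angle to the horizontal; measure y along the incline from where the plane meets the free surface. Vertical depth h = y·sinθ with sinθ = 0.612907.
The centroid is at the centre, 0.84 m below the top of the plate, so y_c = 1.86 + 0.84 = 2.7 m and h_c = 2.7 × 0.612907 = 1.65485 m.
A = π(0.84)² = 2.21671 m².
Resultant F = γ·h_c·A = 8.77995 × 1.65485 × 2.21671 = 32.2077 kN.
I_c = πr⁴/4 = π × 0.84⁴/4 = 0.391027 m⁴.
Centre of pressure: y_p = y_c + I_c/(y_c·A) = 2.7 + 0.391027/(2.7 × 2.21671) = 2.7 + 0.0653332 = 2.76533 m along the plane.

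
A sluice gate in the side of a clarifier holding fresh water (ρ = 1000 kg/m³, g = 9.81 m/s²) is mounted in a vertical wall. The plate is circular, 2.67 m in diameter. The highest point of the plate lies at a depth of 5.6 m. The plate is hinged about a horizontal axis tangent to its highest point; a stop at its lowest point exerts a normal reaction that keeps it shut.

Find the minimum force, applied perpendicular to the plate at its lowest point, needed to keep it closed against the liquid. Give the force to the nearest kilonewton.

P ≈ 200 kN

γ = ρg = 1000 × 9.81 = 9810 N/m³ = 9.81 kN/m³.
The centroid is at the centre, 1.335 m below the top of the plate, so the centroid depth is h_c = 5.6 + 1.335 = 6.935 m.
A = π(1.335)² = 5.59902 m².
Resultant F = γ·h_c·A = 9.81 × 6.935 × 5.59902 = 380.914 kN.
I_c = πr⁴/4 = π × 1.335⁴/4 = 2.49468 m⁴.
Centre of pressure: y_p = y_c + I_c/(y_c·A) = 6.935 + 2.49468/(6.935 × 5.59902) = 6.935 + 0.0642475 = 6.99925 m along the plane.
The resultant acts 1.335 + 0.0642475 = 1.39925 m (along the plate) below the hinge at the top edge, so the moment about the hinge is M = F × 1.39925 = 380.914 × 1.39925 = 532.994 kN·m.
A normal force at the bottom, 2.67 m from the hinge, must supply this moment: P = 532.994/2.67 = 199.623 kN.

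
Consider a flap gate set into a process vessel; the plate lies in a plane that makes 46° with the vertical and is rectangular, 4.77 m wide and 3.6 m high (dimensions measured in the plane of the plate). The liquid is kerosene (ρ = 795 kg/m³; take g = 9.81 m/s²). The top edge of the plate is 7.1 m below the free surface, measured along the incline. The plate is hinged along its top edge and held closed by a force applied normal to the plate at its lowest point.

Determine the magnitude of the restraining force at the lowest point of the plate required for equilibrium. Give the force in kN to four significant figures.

P ≈ 441.9 kN

γ = ρg = 795 × 9.81 / 1000 = 7.79895 kN/m³.
The plate makes 46° with the vertical, i.e. θ = 90° − 46° = 44° to the horizontal. Measuring y along the incline from the free-surface line, vertical depth h = y·sinθ with sinθ = 0.694658.
The centroid lies 3.6/2 = 1.8 m below the top edge, so y_c = 7.1 + 1.8 = 8.9 m and h_c = 8.9 × 0.694658 = 6.18246 m.
A = 4.77 × 3.6 = 17.172 m².
Resultant F = γ·h_c·A = 7.79895 × 6.18246 × 17.172 = 827.977 kN.
I_c = b·h³/12 = 4.77 × 3.6³/12 = 18.5458 m⁴.
Centre of pressure: y_p = y_c + I_c/(y_c·A) = 8.9 + 18.5458/(8.9 × 17.172) = 8.9 + 0.121349 = 9.02135 m along the plane.
The resultant acts 1.8 + 0.121349 = 1.92135 m (along the plate) below the hinge at the top edge, so the moment about the hinge is M = F × 1.92135 = 827.977 × 1.92135 = 1590.83 kN·m.
A normal force at the bottom, 3.6 m from the hinge, must supply this moment: P = 1590.83/3.6 = 441.897 kN.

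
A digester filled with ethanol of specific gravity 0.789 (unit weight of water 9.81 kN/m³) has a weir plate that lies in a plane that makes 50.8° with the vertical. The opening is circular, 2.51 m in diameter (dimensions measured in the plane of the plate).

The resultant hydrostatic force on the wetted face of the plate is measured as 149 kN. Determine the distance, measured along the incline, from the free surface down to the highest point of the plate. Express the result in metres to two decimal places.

y_top ≈ 4.90 m

γ = 0.789 × 9.81 = 7.74009 kN/m³.
A = π(1.255)² = 4.94809 m².
From F = γ·h_c·A, the centroid depth is h_c = 149/(7.74009 × 4.94809) = 3.89048 m.
The plate makes 50.8° with the vertical, i.e. θ = 90° − 50.8° = 39.2° to the horizontal. Measuring y along the incline from the free-surface line, vertical depth h = y·sinθ with sinθ = 0.632029.
Along the incline, y_c = h_c/sinθ = 3.89048/0.632029 = 6.15554 m.
The centroid is at the centre, 1.255 m below the top of the plate, so the highest point sits at y_top = 6.15554 − 1.255 = 4.90054 m along the incline.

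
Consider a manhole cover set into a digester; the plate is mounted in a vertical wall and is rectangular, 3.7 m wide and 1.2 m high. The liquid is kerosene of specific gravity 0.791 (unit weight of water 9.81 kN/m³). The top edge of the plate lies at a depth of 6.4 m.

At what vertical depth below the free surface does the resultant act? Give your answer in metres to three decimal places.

γ = 0.791 × 9.81 = 7.75971 kN/m³.
The centroid lies 1.2/2 = 0.6 m below the top edge, so the centroid depth is h_c = 6.4 + 0.6 = 7 m.
A = 3.7 × 1.2 = 4.44 m².
Resultant F = γ·h_c·A = 7.75971 × 7 × 4.44 = 241.172 kN.
I_c = b·h³/12 = 3.7 × 1.2³/12 = 0.5328 m⁴.
Centre of pressure: y_p = y_c + I_c/(y_c·A) = 7 + 0.5328/(7 × 4.44) = 7 + 0.0171429 = 7.01714 m along the plane.

h_p = 7.017 m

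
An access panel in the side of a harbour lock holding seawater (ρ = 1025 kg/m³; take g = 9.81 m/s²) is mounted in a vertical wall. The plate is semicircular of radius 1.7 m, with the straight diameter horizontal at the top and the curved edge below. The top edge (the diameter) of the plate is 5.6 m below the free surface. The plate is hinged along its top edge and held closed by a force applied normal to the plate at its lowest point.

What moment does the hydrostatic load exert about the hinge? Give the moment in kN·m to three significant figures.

M ≈ 217 kN·m

γ = ρg = 1025 × 9.81 / 1000 = 10.05525 kN/m³.
The centroid of a semicircle lies 4r/(3π) = 0.721502 m from the diameter, here below the top edge, so the centroid depth is h_c = 5.6 + 0.721502 = 6.3215 m.
A = πr²/2 = π × 1.7²/2 = 4.5396 m².
Resultant F = γ·h_c·A = 10.05525 × 6.3215 × 4.5396 = 288.556 kN.
I_c = (π/8 − 8/(9π))·r⁴ = 0.109757 × 1.7⁴ = 0.916701 m⁴.
Centre of pressure: y_p = y_c + I_c/(y_c·A) = 6.3215 + 0.916701/(6.3215 × 4.5396) = 6.3215 + 0.031944 = 6.35344 m along the plane.
The resultant acts 0.721502 + 0.031944 = 0.753446 m (along the plate) below the hinge at the top edge, so the moment about the hinge is M = F × 0.753446 = 288.556 × 0.753446 = 217.411 kN·m.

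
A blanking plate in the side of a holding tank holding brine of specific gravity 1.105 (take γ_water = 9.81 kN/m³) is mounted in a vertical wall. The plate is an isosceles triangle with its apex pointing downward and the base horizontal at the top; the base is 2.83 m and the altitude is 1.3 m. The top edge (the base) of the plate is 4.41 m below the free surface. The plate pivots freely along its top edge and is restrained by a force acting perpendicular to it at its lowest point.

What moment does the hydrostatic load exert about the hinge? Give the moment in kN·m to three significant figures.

γ = 1.105 × 9.81 = 10.84005 kN/m³.
With the apex down, the centroid sits h/3 = 1.3/3 = 0.433333 m below the base (the top edge), so the centroid depth is h_c = 4.41 + 0.433333 = 4.84333 m.
A = ½ × 2.83 × 1.3 = 1.8395 m².
Resultant F = γ·h_c·A = 10.84005 × 4.84333 × 1.8395 = 96.5773 kN.
I_c = b·h³/36 = 2.83 × 1.3³/36 = 0.172709 m⁴.
Centre of pressure: y_p = y_c + I_c/(y_c·A) = 4.84333 + 0.172709/(4.84333 × 1.8395) = 4.84333 + 0.0193852 = 4.86272 m along the plane.
The resultant acts 0.433333 + 0.0193852 = 0.452718 m (along the plate) below the hinge at the top edge, so the moment about the hinge is M = F × 0.452718 = 96.5773 × 0.452718 = 43.7223 kN·m.

M ≈ 43.7 kN·m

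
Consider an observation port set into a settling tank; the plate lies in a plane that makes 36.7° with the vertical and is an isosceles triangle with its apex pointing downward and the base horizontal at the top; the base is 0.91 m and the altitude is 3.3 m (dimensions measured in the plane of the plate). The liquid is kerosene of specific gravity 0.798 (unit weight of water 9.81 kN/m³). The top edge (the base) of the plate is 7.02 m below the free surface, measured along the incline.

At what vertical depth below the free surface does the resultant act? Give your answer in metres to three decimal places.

γ = 0.798 × 9.81 = 7.82838 kN/m³.
The plate makes 36.7° with the vertical, i.e. θ = 90° − 36.7° = 53.3° to the horizontal. Measuring y along the incline from the free-surface line, vertical depth h = y·sinθ with sinθ = 0.801776.
With the apex down, the centroid sits h/3 = 3.3/3 = 1.1 m below the base (the top edge), so y_c = 7.02 + 1.1 = 8.12 m and h_c = 8.12 × 0.801776 = 6.51042 m.
A = ½ × 0.91 × 3.3 = 1.5015 m².
Resultant F = γ·h_c·A = 7.82838 × 6.51042 × 1.5015 = 76.5255 kN.
I_c = b·h³/36 = 0.91 × 3.3³/36 = 0.908407 m⁴.
Centre of pressure: y_p = y_c + I_c/(y_c·A) = 8.12 + 0.908407/(8.12 × 1.5015) = 8.12 + 0.0745073 = 8.19451 m along the plane.
Vertically, h_p = y_p·sinθ = 8.19451 × 0.801776 = 6.57016 m.

h_p = 6.570 m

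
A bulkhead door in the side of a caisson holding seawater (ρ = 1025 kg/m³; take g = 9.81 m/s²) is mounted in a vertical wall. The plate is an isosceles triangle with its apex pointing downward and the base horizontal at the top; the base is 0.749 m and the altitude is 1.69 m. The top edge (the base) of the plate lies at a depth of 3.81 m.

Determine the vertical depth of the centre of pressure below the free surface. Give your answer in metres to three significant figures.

γ = ρg = 1025 × 9.81 / 1000 = 10.05525 kN/m³.
With the apex down, the centroid sits h/3 = 1.69/3 = 0.563333 m below the base (the top edge), so the centroid depth is h_c = 3.81 + 0.563333 = 4.37333 m.
A = ½ × 0.749 × 1.69 = 0.632905 m².
Resultant F = γ·h_c·A = 10.05525 × 4.37333 × 0.632905 = 27.832 kN.
I_c = b·h³/36 = 0.749 × 1.69³/36 = 0.100424 m⁴.
Centre of pressure: y_p = y_c + I_c/(y_c·A) = 4.37333 + 0.100424/(4.37333 × 0.632905) = 4.37333 + 0.0362816 = 4.40961 m along the plane.

h_p = 4.41 m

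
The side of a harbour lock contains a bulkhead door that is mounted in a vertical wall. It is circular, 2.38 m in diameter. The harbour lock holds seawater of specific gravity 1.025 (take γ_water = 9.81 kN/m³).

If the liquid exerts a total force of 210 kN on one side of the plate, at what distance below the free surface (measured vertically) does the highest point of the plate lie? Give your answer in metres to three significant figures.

γ = 1.025 × 9.81 = 10.05525 kN/m³.
A = π(1.19)² = 4.44881 m².
From F = γ·h_c·A, the centroid depth is h_c = 210/(10.05525 × 4.44881) = 4.69443 m.
The centroid is at the centre, 1.19 m below the top of the plate, so the highest point sits at h_top = 4.69443 − 1.19 = 3.50443 m below the surface.

d_top ≈ 3.50 m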